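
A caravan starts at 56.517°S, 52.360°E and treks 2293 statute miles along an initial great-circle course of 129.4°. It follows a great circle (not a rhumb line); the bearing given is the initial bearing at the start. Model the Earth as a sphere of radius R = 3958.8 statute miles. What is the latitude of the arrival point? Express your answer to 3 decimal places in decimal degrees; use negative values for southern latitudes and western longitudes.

latitude -62.834°

The arc subtends δ = 2293/3958.8 = 0.579216 rad at the centre.
Start latitude φ₁ = -0.986408 rad; initial bearing θ = 2.258456 rad.
Destination latitude: φ₂ = arcsin( sin φ₁ cos δ + cos φ₁ sin δ cos θ ) = arcsin(-0.889684) = -62.834°.
Then Δλ = atan2(0.233348, 0.094852) = 1.184714 rad, from sin θ sin δ cos φ₁ over cos δ − sin φ₁ sin φ₂.
λ₂ = 52.360° + 67.879° = 120.239°.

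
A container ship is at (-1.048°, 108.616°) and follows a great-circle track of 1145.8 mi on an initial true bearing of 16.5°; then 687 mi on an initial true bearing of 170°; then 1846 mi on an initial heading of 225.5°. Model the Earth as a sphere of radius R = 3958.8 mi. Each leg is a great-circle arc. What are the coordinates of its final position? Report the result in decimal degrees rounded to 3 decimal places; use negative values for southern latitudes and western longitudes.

latitude -13.617°, longitude 95.886°

Apply the spherical direct solution leg by leg, carrying full precision between legs.
Leg 1: from (-1.048°, 108.616°), δ = 1145.8/3958.8 = 0.289431 rad, θ = 16.5° → φ = 14.838°, λ = 113.426°.
Leg 2: from (14.838°, 113.426°), δ = 687/3958.8 = 0.173537 rad, θ = 170° → φ = 5.040°, λ = 115.151°.
Leg 3: from (5.040°, 115.151°), δ = 1846/3958.8 = 0.466303 rad, θ = 225.5° → φ = -13.617°, λ = 95.886°.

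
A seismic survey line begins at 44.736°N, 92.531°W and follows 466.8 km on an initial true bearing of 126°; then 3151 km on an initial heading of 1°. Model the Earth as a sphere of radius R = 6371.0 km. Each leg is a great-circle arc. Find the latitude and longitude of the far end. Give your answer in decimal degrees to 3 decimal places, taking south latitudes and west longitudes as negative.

latitude 70.503°, longitude -86.525°

Apply the spherical direct solution leg by leg, carrying full precision between legs.
Leg 1: from (44.736°, -92.531°), δ = 466.8/6371 = 0.073270 rad, θ = 126° → φ = 42.174°, λ = -87.947°.
Leg 2: from (42.174°, -87.947°), δ = 3151/6371 = 0.494585 rad, θ = 1° → φ = 70.503°, λ = -86.525°.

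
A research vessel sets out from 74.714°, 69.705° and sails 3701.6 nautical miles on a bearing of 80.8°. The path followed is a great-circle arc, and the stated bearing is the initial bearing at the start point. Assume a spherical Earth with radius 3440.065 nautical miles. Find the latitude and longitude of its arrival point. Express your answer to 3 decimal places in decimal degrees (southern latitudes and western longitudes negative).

latitude 29.678°, longitude 160.401°

Angular distance δ = d/R = 3701.6 / 3440.065 = 1.076026 rad.
With φ₁ = 74.714° = 1.304005 rad and θ = 80.8° = 1.410226 rad:
Destination latitude: φ₂ = arcsin( sin φ₁ cos δ + cos φ₁ sin δ cos θ ) = arcsin(0.495127) = 29.678°.
Δλ = atan2( sin θ sin δ cos φ₁ , cos δ − sin φ₁ sin φ₂ ) = atan2(0.229037, -0.002781) = 1.582936 rad = 90.696°.
Hence λ₂ = 69.705° + 90.696° = 160.401°.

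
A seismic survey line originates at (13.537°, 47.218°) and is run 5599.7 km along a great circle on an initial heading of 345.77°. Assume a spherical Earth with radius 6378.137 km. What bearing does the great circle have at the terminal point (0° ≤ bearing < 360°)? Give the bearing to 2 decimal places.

final bearing 330.47°

Angular distance δ = d/R = 5599.7 / 6378.137 = 0.877952 rad.
With φ₁ = 13.537° = 0.236265 rad and θ = 345.77° = 6.034825 rad:
Destination latitude: φ₂ = arcsin( sin φ₁ cos δ + cos φ₁ sin δ cos θ ) = arcsin(0.874613) = 60.999°.
For the longitude increment, Δλ = atan2( sin θ sin δ cos φ₁, cos δ − sin φ₁ sin φ₂ ) = atan2(-0.183884, 0.434004) = -22.962°.
λ₂ = λ₁ + Δλ = 24.256°.
The forward bearing on arrival equals the back-azimuth from the destination plus 180°.
Back-azimuth from P₂ (61.00°, 24.26°) to P₁ (13.54°, 47.22°), with Δλ' = λ₁ − λ₂ = 22.96°: atan2( sin Δλ' cos φ₁ , cos φ₂ sin φ₁ − sin φ₂ cos φ₁ cos Δλ' ) = 150.47°.
Final bearing = (150.47° + 180°) mod 360° = 330.47°.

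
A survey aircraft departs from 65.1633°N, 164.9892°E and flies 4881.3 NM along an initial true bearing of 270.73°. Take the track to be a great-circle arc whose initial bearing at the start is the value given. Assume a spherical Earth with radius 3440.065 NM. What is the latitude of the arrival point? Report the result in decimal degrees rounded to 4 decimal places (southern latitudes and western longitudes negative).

latitude 8.1959°

δ = 4881.3/3440.065 = 1.418956 rad (81.3002°).
Start latitude φ₁ = 1.137314 rad; initial bearing θ = 4.725130 rad.
sin φ₂ = sin φ₁ cos δ + cos φ₁ sin δ cos θ = (0.907509)(0.151258) + (0.420033)(0.988494)(0.012741) = 0.142558
φ₂ = asin(0.142558) = 0.143045 rad = 8.1959°.
Δλ = atan2( sin θ sin δ cos φ₁ , cos δ − sin φ₁ sin φ₂ ) = atan2(-0.415167, 0.021886) = -1.518130 rad = -86.9824°.
Hence λ₂ = 164.9892° + -86.9824° = 78.0068°.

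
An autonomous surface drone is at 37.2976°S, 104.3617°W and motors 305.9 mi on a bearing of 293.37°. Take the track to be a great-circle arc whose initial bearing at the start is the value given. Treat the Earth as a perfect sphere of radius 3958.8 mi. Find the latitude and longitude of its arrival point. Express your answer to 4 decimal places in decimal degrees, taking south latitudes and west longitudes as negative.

latitude -35.4357°, longitude -109.3511°

δ = 305.9/3958.8 = 0.077271 rad (4.4273°).
Converting: φ₁ = -0.650966 rad, θ = 5.120272 rad.
Destination latitude: φ₂ = arcsin( sin φ₁ cos δ + cos φ₁ sin δ cos θ ) = arcsin(-0.579789) = -35.4357°.
Δλ = atan2( sin θ sin δ cos φ₁ , cos δ − sin φ₁ sin φ₂ ) = atan2(-0.056370, 0.645690) = -0.087081 rad = -4.9894°.
λ₂ = λ₁ + Δλ = -109.3511°.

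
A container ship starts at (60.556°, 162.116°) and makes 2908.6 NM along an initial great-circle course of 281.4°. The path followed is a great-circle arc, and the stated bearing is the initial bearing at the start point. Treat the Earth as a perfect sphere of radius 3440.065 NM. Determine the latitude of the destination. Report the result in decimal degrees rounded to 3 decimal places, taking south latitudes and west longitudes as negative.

The arc subtends δ = 2908.6/3440.065 = 0.845507 rad at the centre.
With φ₁ = 60.556° = 1.056902 rad and θ = 281.4° = 4.911357 rad:
Destination latitude: φ₂ = arcsin( sin φ₁ cos δ + cos φ₁ sin δ cos θ ) = arcsin(0.650379) = 40.570°.
Δλ = atan2( sin θ sin δ cos φ₁ , cos δ − sin φ₁ sin φ₂ ) = atan2(-0.360590, 0.096978) = -1.308070 rad = -74.947°.
Hence λ₂ = 162.116° + -74.947° = 87.169°.

latitude 40.570°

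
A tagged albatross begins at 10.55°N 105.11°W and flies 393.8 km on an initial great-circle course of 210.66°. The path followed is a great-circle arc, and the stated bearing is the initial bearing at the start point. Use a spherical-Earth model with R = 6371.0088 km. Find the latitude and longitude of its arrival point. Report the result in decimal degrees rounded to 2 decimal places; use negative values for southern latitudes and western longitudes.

latitude 7.50°, longitude -106.93°

δ = 393.8/6371.0088 = 0.061811 rad (3.5415°).
Converting: φ₁ = 0.184132 rad, θ = 3.676711 rad.
Applying the spherical law of cosines for sides, sin φ₂ = sin φ₁ cos δ + cos φ₁ sin δ cos θ = 0.130505, so φ₂ = 7.50°.
Then Δλ = atan2(-0.030968, 0.974196) = -0.031777 rad, from sin θ sin δ cos φ₁ over cos δ − sin φ₁ sin φ₂.
λ₂ = λ₁ + Δλ = -106.93°.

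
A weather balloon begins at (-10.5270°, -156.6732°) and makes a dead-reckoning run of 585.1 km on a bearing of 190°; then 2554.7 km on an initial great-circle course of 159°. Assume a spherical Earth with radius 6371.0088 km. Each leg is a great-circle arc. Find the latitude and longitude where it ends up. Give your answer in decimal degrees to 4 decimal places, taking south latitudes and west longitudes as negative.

latitude -36.8731°, longitude -147.5506°

Apply the spherical direct solution leg by leg, carrying full precision between legs.
Leg 1: from (-10.5270°, -156.6732°), δ = 585.1/6371.0088 = 0.091838 rad, θ = 190° → φ = -15.7074°, λ = -157.6211°.
Leg 2: from (-15.7074°, -157.6211°), δ = 2554.7/6371.0088 = 0.400988 rad, θ = 159° → φ = -36.8731°, λ = -147.5506°.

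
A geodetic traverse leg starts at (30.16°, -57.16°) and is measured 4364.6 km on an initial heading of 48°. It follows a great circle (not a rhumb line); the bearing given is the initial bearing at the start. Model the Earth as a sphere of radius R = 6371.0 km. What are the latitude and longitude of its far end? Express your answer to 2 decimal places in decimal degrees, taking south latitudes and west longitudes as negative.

latitude 49.04°, longitude -11.33°

Central angle δ = d/R = 0.685073 rad.
Converting: φ₁ = 0.526391 rad, θ = 0.837758 rad.
sin φ₂ = sin φ₁ cos δ + cos φ₁ sin δ cos θ = (0.502416)(0.774373) + (0.864626)(0.632730)(0.669131) = 0.755122
φ₂ = asin(0.755122) = 0.855840 rad = 49.04°.
Δλ = atan2( sin θ sin δ cos φ₁ , cos δ − sin φ₁ sin φ₂ ) = atan2(0.406555, 0.394987) = 0.799830 rad = 45.83°.
λ₂ = -57.16° + 45.83° = -11.33°.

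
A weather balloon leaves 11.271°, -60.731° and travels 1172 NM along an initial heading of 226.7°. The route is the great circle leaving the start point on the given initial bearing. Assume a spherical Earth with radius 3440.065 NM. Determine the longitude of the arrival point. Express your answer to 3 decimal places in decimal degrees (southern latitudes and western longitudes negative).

Central angle δ = d/R = 0.340691 rad.
With φ₁ = 11.271° = 0.196716 rad and θ = 226.7° = 3.956661 rad:
Applying the spherical law of cosines for sides, sin φ₂ = sin φ₁ cos δ + cos φ₁ sin δ cos θ = -0.040523, so φ₂ = -2.322°.
Δλ = atan2( sin θ sin δ cos φ₁ , cos δ − sin φ₁ sin φ₂ ) = atan2(-0.238487, 0.950444) = -0.245846 rad = -14.086°.
Hence λ₂ = -60.731° + -14.086° = -74.817°.

longitude -74.817°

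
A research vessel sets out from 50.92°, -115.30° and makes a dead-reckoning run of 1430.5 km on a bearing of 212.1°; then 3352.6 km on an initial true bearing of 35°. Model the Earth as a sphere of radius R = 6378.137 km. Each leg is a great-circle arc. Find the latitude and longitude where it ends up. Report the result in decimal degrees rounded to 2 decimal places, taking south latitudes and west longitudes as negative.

latitude 60.27°, longitude -88.65°

Apply the spherical direct solution leg by leg, carrying full precision between legs.
Leg 1: from (50.92°, -115.30°), δ = 1430.5/6378.137 = 0.224282 rad, θ = 212.1° → φ = 39.65°, λ = -124.13°.
Leg 2: from (39.65°, -124.13°), δ = 3352.6/6378.137 = 0.525639 rad, θ = 35° → φ = 60.27°, λ = -88.65°.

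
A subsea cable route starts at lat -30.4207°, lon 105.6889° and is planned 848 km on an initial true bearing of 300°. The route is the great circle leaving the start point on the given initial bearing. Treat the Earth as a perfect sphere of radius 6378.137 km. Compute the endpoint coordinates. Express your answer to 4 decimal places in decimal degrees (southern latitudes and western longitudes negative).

Angular distance δ = d/R = 848 / 6378.137 = 0.132954 rad.
With φ₁ = -30.4207° = -0.530941 rad and θ = 300° = 5.235988 rad:
Applying the spherical law of cosines for sides, sin φ₂ = sin φ₁ cos δ + cos φ₁ sin δ cos θ = -0.444720, so φ₂ = -26.4054°.
Δλ = atan2( sin θ sin δ cos φ₁ , cos δ − sin φ₁ sin φ₂ ) = atan2(-0.098998, 0.765993) = -0.128529 rad = -7.3642°.
λ₂ = 105.6889° + -7.3642° = 98.3247°.

latitude -26.4054°, longitude 98.3247°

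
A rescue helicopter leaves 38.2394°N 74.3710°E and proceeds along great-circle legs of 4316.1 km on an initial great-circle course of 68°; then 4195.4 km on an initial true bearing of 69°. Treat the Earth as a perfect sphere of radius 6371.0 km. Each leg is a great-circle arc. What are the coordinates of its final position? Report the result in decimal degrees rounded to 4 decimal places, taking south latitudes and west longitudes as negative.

latitude 43.6887°, longitude 177.8001°

Apply the spherical direct solution leg by leg, carrying full precision between legs.
Leg 1: from (38.2394°, 74.3710°), δ = 4316.1/6371 = 0.677460 rad, θ = 68° → φ = 41.8122°, λ = 125.6087°.
Leg 2: from (41.8122°, 125.6087°), δ = 4195.4/6371 = 0.658515 rad, θ = 69° → φ = 43.6887°, λ = 177.8001°.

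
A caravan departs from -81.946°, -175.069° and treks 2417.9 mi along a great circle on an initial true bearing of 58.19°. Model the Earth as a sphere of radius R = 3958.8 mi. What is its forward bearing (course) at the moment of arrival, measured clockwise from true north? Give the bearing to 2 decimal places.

final bearing 10.73°

Central angle δ = d/R = 0.610766 rad.
Start latitude φ₁ = -1.430228 rad; initial bearing θ = 1.015607 rad.
Applying the spherical law of cosines for sides, sin φ₂ = sin φ₁ cos δ + cos φ₁ sin δ cos θ = -0.768776, so φ₂ = -50.244°.
For the longitude increment, Δλ = atan2( sin θ sin δ cos φ₁, cos δ − sin φ₁ sin φ₂ ) = atan2(0.068282, 0.058016) = 49.647°.
Hence λ₂ = -175.069° + 49.647° = -125.422°.
The forward bearing on arrival equals the back-azimuth from the destination plus 180°.
Back-azimuth from P₂ (-50.24°, -125.42°) to P₁ (-81.95°, -175.07°), with Δλ' = λ₁ − λ₂ = -49.65°: atan2( sin Δλ' cos φ₁ , cos φ₂ sin φ₁ − sin φ₂ cos φ₁ cos Δλ' ) = 190.73°.
Final bearing = (190.73° + 180°) mod 360° = 10.73°.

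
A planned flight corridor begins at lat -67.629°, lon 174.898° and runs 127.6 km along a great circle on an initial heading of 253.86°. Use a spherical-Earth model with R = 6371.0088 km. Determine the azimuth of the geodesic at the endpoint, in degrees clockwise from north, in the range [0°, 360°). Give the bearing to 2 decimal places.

final bearing 256.58°

δ = 127.6/6371.0088 = 0.020028 rad (1.1475°).
Start latitude φ₁ = -1.180349 rad; initial bearing θ = 4.430693 rad.
Destination latitude: φ₂ = arcsin( sin φ₁ cos δ + cos φ₁ sin δ cos θ ) = arcsin(-0.926672) = -67.922°.
For the longitude increment, Δλ = atan2( sin θ sin δ cos φ₁, cos δ − sin φ₁ sin φ₂ ) = atan2(-0.007322, 0.142870) = -2.934°.
Hence λ₂ = 174.898° + -2.934° = 171.964°.
The forward bearing on arrival equals the back-azimuth from the destination plus 180°.
Back-azimuth from P₂ (-67.92°, 171.96°) to P₁ (-67.63°, 174.90°), with Δλ' = λ₁ − λ₂ = 2.93°: atan2( sin Δλ' cos φ₁ , cos φ₂ sin φ₁ − sin φ₂ cos φ₁ cos Δλ' ) = 76.58°.
Final bearing = (76.58° + 180°) mod 360° = 256.58°.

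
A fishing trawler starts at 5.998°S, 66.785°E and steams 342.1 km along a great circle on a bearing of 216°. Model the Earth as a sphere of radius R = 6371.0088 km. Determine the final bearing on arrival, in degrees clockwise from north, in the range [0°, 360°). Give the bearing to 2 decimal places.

δ = 342.1/6371.0088 = 0.053696 rad (3.0766°).
Converting: φ₁ = -0.104685 rad, θ = 3.769911 rad.
sin φ₂ = sin φ₁ cos δ + cos φ₁ sin δ cos θ = (-0.104494)(0.998559) + (0.994526)(0.053671)(-0.809017) = -0.147526
φ₂ = asin(-0.147526) = -0.148066 rad = -8.484°.
For the longitude increment, Δλ = atan2( sin θ sin δ cos φ₁, cos δ − sin φ₁ sin φ₂ ) = atan2(-0.031374, 0.983143) = -1.828°.
λ₂ = 66.785° + -1.828° = 64.957°.
The forward bearing on arrival equals the back-azimuth from the destination plus 180°.
Back-azimuth from P₂ (-8.48°, 64.96°) to P₁ (-6.00°, 66.78°), with Δλ' = λ₁ − λ₂ = 1.83°: atan2( sin Δλ' cos φ₁ , cos φ₂ sin φ₁ − sin φ₂ cos φ₁ cos Δλ' ) = 36.23°.
Final bearing = (36.23° + 180°) mod 360° = 216.23°.

final bearing 216.23°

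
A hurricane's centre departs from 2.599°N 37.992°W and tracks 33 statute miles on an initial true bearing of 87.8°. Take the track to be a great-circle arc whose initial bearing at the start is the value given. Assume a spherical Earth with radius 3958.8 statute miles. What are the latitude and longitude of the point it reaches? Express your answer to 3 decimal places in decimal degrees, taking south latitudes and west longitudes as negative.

latitude 2.617°, longitude -37.514°

The arc subtends δ = 33/3958.8 = 0.008336 rad at the centre.
Converting: φ₁ = 0.045361 rad, θ = 1.532399 rad.
Destination latitude: φ₂ = arcsin( sin φ₁ cos δ + cos φ₁ sin δ cos θ ) = arcsin(0.045664) = 2.617°.
Δλ = atan2( sin θ sin δ cos φ₁ , cos δ − sin φ₁ sin φ₂ ) = atan2(0.008321, 0.997895) = 0.008338 rad = 0.478°.
Hence λ₂ = -37.992° + 0.478° = -37.514°.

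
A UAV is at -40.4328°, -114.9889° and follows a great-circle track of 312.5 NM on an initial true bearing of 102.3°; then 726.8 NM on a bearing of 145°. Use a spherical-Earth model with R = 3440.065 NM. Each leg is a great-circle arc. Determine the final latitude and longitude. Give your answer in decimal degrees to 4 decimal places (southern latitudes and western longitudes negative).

latitude -50.7930°, longitude -97.2393°

Apply the spherical direct solution leg by leg, carrying full precision between legs.
Leg 1: from (-40.4328°, -114.9889°), δ = 312.5/3440.065 = 0.090841 rad, θ = 102.3° → φ = -41.3450°, λ = -108.2087°.
Leg 2: from (-41.3450°, -108.2087°), δ = 726.8/3440.065 = 0.211275 rad, θ = 145° → φ = -50.7930°, λ = -97.2393°.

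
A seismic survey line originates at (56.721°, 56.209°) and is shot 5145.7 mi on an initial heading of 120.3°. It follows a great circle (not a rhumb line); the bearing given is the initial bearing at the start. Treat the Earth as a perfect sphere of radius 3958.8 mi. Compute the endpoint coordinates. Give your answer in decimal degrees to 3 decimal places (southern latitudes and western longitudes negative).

δ = 5145.7/3958.8 = 1.299813 rad (74.4738°).
With φ₁ = 56.721° = 0.989968 rad and θ = 120.3° = 2.099631 rad:
Destination latitude: φ₂ = arcsin( sin φ₁ cos δ + cos φ₁ sin δ cos θ ) = arcsin(-0.042958) = -2.462°.
Then Δλ = atan2(0.456471, 0.303592) = 0.983889 rad, from sin θ sin δ cos φ₁ over cos δ − sin φ₁ sin φ₂.
λ₂ = 56.209° + 56.373° = 112.582°.

latitude -2.462°, longitude 112.582°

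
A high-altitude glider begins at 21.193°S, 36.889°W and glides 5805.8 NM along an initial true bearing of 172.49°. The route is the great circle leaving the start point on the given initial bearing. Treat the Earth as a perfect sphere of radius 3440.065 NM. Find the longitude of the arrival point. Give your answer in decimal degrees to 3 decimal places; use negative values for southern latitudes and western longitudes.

Angular distance δ = d/R = 5805.8 / 3440.065 = 1.687701 rad.
With φ₁ = -21.193° = -0.369888 rad and θ = 172.49° = 3.010518 rad:
Applying the spherical law of cosines for sides, sin φ₂ = sin φ₁ cos δ + cos φ₁ sin δ cos θ = -0.875895, so φ₂ = -61.151°.
For the longitude increment, Δλ = atan2( sin θ sin δ cos φ₁, cos δ − sin φ₁ sin φ₂ ) = atan2(0.121028, -0.433284) = 164.393°.
Hence λ₂ = -36.889° + 164.393° = 127.504°.

longitude 127.504°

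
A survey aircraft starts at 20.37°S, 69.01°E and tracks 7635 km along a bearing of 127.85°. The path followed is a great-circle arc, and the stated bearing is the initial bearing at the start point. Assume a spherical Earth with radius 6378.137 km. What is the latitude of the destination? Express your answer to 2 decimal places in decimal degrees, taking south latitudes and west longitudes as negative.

latitude -41.50°

The arc subtends δ = 7635/6378.137 = 1.197058 rad at the centre.
With φ₁ = -20.37° = -0.355524 rad and θ = 127.85° = 2.231403 rad:
sin φ₂ = sin φ₁ cos δ + cos φ₁ sin δ cos θ = (-0.348081)(0.365098) + (0.937464)(0.930969)(-0.613596) = -0.662600
φ₂ = asin(-0.662600) = -0.724285 rad = -41.50°.
For the longitude increment, Δλ = atan2( sin θ sin δ cos φ₁, cos δ − sin φ₁ sin φ₂ ) = atan2(0.689141, 0.134460) = 78.96°.
Hence λ₂ = 69.01° + 78.96° = 147.97°.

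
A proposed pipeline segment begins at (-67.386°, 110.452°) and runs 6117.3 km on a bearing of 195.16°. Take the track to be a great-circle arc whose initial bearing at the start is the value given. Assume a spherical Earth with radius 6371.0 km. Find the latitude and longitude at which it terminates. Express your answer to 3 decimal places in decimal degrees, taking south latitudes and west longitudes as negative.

Angular distance δ = d/R = 6117.3 / 6371 = 0.960179 rad.
With φ₁ = -67.386° = -1.176108 rad and θ = 195.16° = 3.406185 rad:
Destination latitude: φ₂ = arcsin( sin φ₁ cos δ + cos φ₁ sin δ cos θ ) = arcsin(-0.833363) = -56.446°.
For the longitude increment, Δλ = atan2( sin θ sin δ cos φ₁, cos δ − sin φ₁ sin φ₂ ) = atan2(-0.082387, -0.195917) = -157.192°.
Hence λ₂ = 110.452° + -157.192° = -46.740°.

latitude -56.446°, longitude -46.740°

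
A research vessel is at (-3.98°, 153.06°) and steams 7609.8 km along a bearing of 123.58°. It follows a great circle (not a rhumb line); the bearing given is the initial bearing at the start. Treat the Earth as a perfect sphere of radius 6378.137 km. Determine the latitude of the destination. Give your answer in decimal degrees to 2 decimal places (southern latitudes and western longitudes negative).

latitude -32.58°

Angular distance δ = d/R = 7609.8 / 6378.137 = 1.193107 rad.
Start latitude φ₁ = -0.069464 rad; initial bearing θ = 2.156878 rad.
Applying the spherical law of cosines for sides, sin φ₂ = sin φ₁ cos δ + cos φ₁ sin δ cos θ = -0.538474, so φ₂ = -32.58°.
Then Δλ = atan2(0.772528, 0.331399) = 1.165559 rad, from sin θ sin δ cos φ₁ over cos δ − sin φ₁ sin φ₂.
λ₂ = 153.06° + 66.78° = 219.84°, normalized to (−180°, 180°] → -140.16°.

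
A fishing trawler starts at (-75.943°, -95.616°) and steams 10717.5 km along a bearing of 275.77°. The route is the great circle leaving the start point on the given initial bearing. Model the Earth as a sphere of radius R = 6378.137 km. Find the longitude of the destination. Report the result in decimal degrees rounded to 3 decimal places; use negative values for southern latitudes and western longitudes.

δ = 10717.5/6378.137 = 1.680350 rad (96.2769°).
Start latitude φ₁ = -1.325455 rad; initial bearing θ = 4.813094 rad.
sin φ₂ = sin φ₁ cos δ + cos φ₁ sin δ cos θ = (-0.970055)(-0.109334) + (0.242887)(0.994005)(0.100535) = 0.130333
φ₂ = asin(0.130333) = 0.130704 rad = 7.489°.
Δλ = atan2( sin θ sin δ cos φ₁ , cos δ − sin φ₁ sin φ₂ ) = atan2(-0.240208, 0.017095) = -1.499747 rad = -85.929°.
λ₂ = -95.616° + -85.929° = -181.545°, normalized to (−180°, 180°] → 178.455°.

longitude 178.455°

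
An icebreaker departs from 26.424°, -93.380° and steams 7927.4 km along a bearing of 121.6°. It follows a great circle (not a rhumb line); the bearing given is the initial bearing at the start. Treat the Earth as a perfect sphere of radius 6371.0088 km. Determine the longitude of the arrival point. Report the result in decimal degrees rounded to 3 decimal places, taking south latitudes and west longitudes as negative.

δ = 7927.4/6371.0088 = 1.244293 rad (71.2927°).
Converting: φ₁ = 0.461186 rad, θ = 2.122320 rad.
Applying the spherical law of cosines for sides, sin φ₂ = sin φ₁ cos δ + cos φ₁ sin δ cos θ = -0.301723, so φ₂ = -17.561°.
Δλ = atan2( sin θ sin δ cos φ₁ , cos δ − sin φ₁ sin φ₂ ) = atan2(0.722447, 0.455003) = 1.008747 rad = 57.797°.
Hence λ₂ = -93.380° + 57.797° = -35.583°.

longitude -35.583°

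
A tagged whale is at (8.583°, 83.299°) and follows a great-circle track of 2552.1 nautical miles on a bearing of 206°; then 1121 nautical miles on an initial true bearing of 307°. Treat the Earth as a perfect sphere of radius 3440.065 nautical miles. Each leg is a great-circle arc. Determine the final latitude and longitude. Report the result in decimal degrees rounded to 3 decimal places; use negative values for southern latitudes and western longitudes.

latitude -17.263°, longitude 47.900°

Apply the spherical direct solution leg by leg, carrying full precision between legs.
Leg 1: from (8.583°, 83.299°), δ = 2552.1/3440.065 = 0.741876 rad, θ = 206° → φ = -29.371°, λ = 63.429°.
Leg 2: from (-29.371°, 63.429°), δ = 1121/3440.065 = 0.325866 rad, θ = 307° → φ = -17.263°, λ = 47.900°.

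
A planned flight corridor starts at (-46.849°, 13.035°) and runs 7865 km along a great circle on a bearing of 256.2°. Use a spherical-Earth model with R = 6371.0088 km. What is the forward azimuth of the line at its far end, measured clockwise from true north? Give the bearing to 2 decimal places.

final bearing 313.71°

The arc subtends δ = 7865/6371.0088 = 1.234498 rad at the centre.
Start latitude φ₁ = -0.817669 rad; initial bearing θ = 4.471534 rad.
sin φ₂ = sin φ₁ cos δ + cos φ₁ sin δ cos θ = (-0.729554)(0.329995) + (0.683923)(0.943983)(-0.238533) = -0.394749
φ₂ = asin(-0.394749) = -0.405795 rad = -23.250°.
For the longitude increment, Δλ = atan2( sin θ sin δ cos φ₁, cos δ − sin φ₁ sin φ₂ ) = atan2(-0.626976, 0.042004) = -86.167°.
λ₂ = 13.035° + -86.167° = -73.132°.
The forward bearing on arrival equals the back-azimuth from the destination plus 180°.
Back-azimuth from P₂ (-23.25°, -73.13°) to P₁ (-46.85°, 13.04°), with Δλ' = λ₁ − λ₂ = 86.17°: atan2( sin Δλ' cos φ₁ , cos φ₂ sin φ₁ − sin φ₂ cos φ₁ cos Δλ' ) = 133.71°.
Final bearing = (133.71° + 180°) mod 360° = 313.71°.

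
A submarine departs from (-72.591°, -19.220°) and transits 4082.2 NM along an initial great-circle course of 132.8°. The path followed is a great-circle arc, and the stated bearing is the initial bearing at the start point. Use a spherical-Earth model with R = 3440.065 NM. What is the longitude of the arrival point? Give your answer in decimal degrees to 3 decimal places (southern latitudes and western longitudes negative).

The arc subtends δ = 4082.2/3440.065 = 1.186664 rad at the centre.
Start latitude φ₁ = -1.266952 rad; initial bearing θ = 2.317797 rad.
Applying the spherical law of cosines for sides, sin φ₂ = sin φ₁ cos δ + cos φ₁ sin δ cos θ = -0.546057, so φ₂ = -33.097°.
Δλ = atan2( sin θ sin δ cos φ₁ , cos δ − sin φ₁ sin φ₂ ) = atan2(0.203527, -0.146289) = 2.194008 rad = 125.707°.
λ₂ = -19.220° + 125.707° = 106.487°.

longitude 106.487°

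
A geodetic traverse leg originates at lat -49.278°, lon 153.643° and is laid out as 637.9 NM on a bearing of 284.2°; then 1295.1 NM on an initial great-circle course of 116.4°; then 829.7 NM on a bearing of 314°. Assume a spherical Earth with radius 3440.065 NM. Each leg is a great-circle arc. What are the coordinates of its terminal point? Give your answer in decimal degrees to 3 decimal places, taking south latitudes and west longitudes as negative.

latitude -40.769°, longitude 157.425°

Apply the spherical direct solution leg by leg, carrying full precision between legs.
Leg 1: from (-49.278°, 153.643°), δ = 637.9/3440.065 = 0.185433 rad, θ = 284.2° → φ = -45.675°, λ = 138.822°.
Leg 2: from (-45.675°, 138.822°), δ = 1295.1/3440.065 = 0.376475 rad, θ = 116.4° → φ = -51.215°, λ = 170.538°.
Leg 3: from (-51.215°, 170.538°), δ = 829.7/3440.065 = 0.241187 rad, θ = 314° → φ = -40.769°, λ = 157.425°.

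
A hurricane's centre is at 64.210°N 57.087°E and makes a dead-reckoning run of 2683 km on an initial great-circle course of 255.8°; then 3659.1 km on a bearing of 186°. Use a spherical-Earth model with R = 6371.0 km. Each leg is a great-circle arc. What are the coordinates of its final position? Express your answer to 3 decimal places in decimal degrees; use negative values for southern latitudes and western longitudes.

latitude 18.292°, longitude 14.541°

Apply the spherical direct solution leg by leg, carrying full precision between legs.
Leg 1: from (64.210°, 57.087°), δ = 2683/6371 = 0.421127 rad, θ = 255.8° → φ = 51.087°, λ = 17.970°.
Leg 2: from (51.087°, 17.970°), δ = 3659.1/6371 = 0.574337 rad, θ = 186° → φ = 18.292°, λ = 14.541°.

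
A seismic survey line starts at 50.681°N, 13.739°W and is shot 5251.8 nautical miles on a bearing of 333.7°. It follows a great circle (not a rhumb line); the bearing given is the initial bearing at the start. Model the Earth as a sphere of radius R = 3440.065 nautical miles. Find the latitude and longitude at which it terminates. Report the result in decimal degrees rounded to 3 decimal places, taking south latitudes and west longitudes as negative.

The arc subtends δ = 5251.8/3440.065 = 1.526657 rad at the centre.
With φ₁ = 50.681° = 0.884550 rad and θ = 333.7° = 5.824164 rad:
Destination latitude: φ₂ = arcsin( sin φ₁ cos δ + cos φ₁ sin δ cos θ ) = arcsin(0.601630) = 36.987°.
Δλ = atan2( sin θ sin δ cos φ₁ , cos δ − sin φ₁ sin φ₂ ) = atan2(-0.280473, -0.421315) = -2.554253 rad = -146.348°.
λ₂ = -13.739° + -146.348° = -160.087°.

latitude 36.987°, longitude -160.087°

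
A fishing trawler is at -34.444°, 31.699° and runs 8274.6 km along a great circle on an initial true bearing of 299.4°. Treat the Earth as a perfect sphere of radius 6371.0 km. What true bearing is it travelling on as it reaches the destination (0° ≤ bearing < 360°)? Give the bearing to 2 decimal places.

The arc subtends δ = 8274.6/6371 = 1.298791 rad at the centre.
Start latitude φ₁ = -0.601161 rad; initial bearing θ = 5.225516 rad.
Destination latitude: φ₂ = arcsin( sin φ₁ cos δ + cos φ₁ sin δ cos θ ) = arcsin(0.237998) = 13.768°.
Δλ = atan2( sin θ sin δ cos φ₁ , cos δ − sin φ₁ sin φ₂ ) = atan2(-0.692057, 0.403275) = -1.043180 rad = -59.770°.
Hence λ₂ = 31.699° + -59.770° = -28.071°.
The forward bearing on arrival equals the back-azimuth from the destination plus 180°.
Back-azimuth from P₂ (13.77°, -28.07°) to P₁ (-34.44°, 31.70°), with Δλ' = λ₁ − λ₂ = 59.77°: atan2( sin Δλ' cos φ₁ , cos φ₂ sin φ₁ − sin φ₂ cos φ₁ cos Δλ' ) = 132.29°.
Final bearing = (132.29° + 180°) mod 360° = 312.29°.

final bearing 312.29°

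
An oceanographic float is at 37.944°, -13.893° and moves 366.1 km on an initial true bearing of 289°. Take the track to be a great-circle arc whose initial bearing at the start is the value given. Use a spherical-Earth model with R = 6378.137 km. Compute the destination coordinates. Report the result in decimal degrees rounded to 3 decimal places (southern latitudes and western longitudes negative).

latitude 38.947°, longitude -17.892°

Angular distance δ = d/R = 366.1 / 6378.137 = 0.057399 rad.
Start latitude φ₁ = 0.662248 rad; initial bearing θ = 5.044002 rad.
sin φ₂ = sin φ₁ cos δ + cos φ₁ sin δ cos θ = (0.614891)(0.998353) + (0.788612)(0.057368)(0.325568) = 0.628607
φ₂ = asin(0.628607) = 0.679761 rad = 38.947°.
Then Δλ = atan2(-0.042776, 0.611828) = -0.069802 rad, from sin θ sin δ cos φ₁ over cos δ − sin φ₁ sin φ₂.
λ₂ = -13.893° + -3.999° = -17.892°.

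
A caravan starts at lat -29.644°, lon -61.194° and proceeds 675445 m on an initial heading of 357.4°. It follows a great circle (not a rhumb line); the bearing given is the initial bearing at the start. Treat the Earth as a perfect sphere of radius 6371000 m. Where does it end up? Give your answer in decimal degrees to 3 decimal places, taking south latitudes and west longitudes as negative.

latitude -23.575°, longitude -61.494°

δ = 675445/6371000 = 0.106019 rad (6.0744°).
With φ₁ = -29.644° = -0.517385 rad and θ = 357.4° = 6.237807 rad:
Applying the spherical law of cosines for sides, sin φ₂ = sin φ₁ cos δ + cos φ₁ sin δ cos θ = -0.399957, so φ₂ = -23.575°.
Then Δλ = atan2(-0.004172, 0.796563) = -0.005237 rad, from sin θ sin δ cos φ₁ over cos δ − sin φ₁ sin φ₂.
Hence λ₂ = -61.194° + -0.300° = -61.494°.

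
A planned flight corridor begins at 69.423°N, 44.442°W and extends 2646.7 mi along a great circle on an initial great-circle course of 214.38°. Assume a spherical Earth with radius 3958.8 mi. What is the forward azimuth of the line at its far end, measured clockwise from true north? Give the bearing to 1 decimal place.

final bearing 193.8°

Angular distance δ = d/R = 2646.7 / 3958.8 = 0.668561 rad.
Start latitude φ₁ = 1.211660 rad; initial bearing θ = 3.741637 rad.
Destination latitude: φ₂ = arcsin( sin φ₁ cos δ + cos φ₁ sin δ cos θ ) = arcsin(0.554849) = 33.700°.
Then Δλ = atan2(-0.123020, 0.265264) = -0.434242 rad, from sin θ sin δ cos φ₁ over cos δ − sin φ₁ sin φ₂.
Hence λ₂ = -44.442° + -24.880° = -69.322°.
The forward bearing on arrival equals the back-azimuth from the destination plus 180°.
Back-azimuth from P₂ (33.7°, -69.3°) to P₁ (69.4°, -44.4°), with Δλ' = λ₁ − λ₂ = 24.9°: atan2( sin Δλ' cos φ₁ , cos φ₂ sin φ₁ − sin φ₂ cos φ₁ cos Δλ' ) = 13.8°.
Final bearing = (13.8° + 180°) mod 360° = 193.8°.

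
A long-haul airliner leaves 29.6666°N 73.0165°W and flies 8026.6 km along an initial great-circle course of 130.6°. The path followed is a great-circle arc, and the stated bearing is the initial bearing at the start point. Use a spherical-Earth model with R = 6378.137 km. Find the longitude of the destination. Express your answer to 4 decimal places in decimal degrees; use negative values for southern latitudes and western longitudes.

The arc subtends δ = 8026.6/6378.137 = 1.258455 rad at the centre.
Start latitude φ₁ = 0.517780 rad; initial bearing θ = 2.279400 rad.
sin φ₂ = sin φ₁ cos δ + cos φ₁ sin δ cos θ = (0.494952)(0.307287) + (0.868920)(0.951617)(-0.650774) = -0.386019
φ₂ = asin(-0.386019) = -0.396312 rad = -22.7070°.
Then Δλ = atan2(0.627826, 0.498348) = 0.899867 rad, from sin θ sin δ cos φ₁ over cos δ − sin φ₁ sin φ₂.
Hence λ₂ = -73.0165° + 51.5586° = -21.4579°.

longitude -21.4579°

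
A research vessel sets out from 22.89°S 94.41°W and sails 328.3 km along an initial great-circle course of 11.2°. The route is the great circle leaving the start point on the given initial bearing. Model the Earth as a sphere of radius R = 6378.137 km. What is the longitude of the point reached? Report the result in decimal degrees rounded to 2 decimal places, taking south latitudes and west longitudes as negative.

Angular distance δ = d/R = 328.3 / 6378.137 = 0.051473 rad.
Converting: φ₁ = -0.399506 rad, θ = 0.195477 rad.
Destination latitude: φ₂ = arcsin( sin φ₁ cos δ + cos φ₁ sin δ cos θ ) = arcsin(-0.341952) = -20.00°.
For the longitude increment, Δλ = atan2( sin θ sin δ cos φ₁, cos δ − sin φ₁ sin φ₂ ) = atan2(0.009206, 0.865669) = 0.61°.
λ₂ = λ₁ + Δλ = -93.80°.

longitude -93.80°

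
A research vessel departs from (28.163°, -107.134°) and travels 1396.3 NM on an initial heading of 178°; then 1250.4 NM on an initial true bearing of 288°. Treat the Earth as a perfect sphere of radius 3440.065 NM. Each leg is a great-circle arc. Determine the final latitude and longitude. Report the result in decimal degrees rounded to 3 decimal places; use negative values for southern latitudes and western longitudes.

latitude 10.930°, longitude -126.485°

Apply the spherical direct solution leg by leg, carrying full precision between legs.
Leg 1: from (28.163°, -107.134°), δ = 1396.3/3440.065 = 0.405893 rad, θ = 178° → φ = 4.919°, λ = -106.342°.
Leg 2: from (4.919°, -106.342°), δ = 1250.4/3440.065 = 0.363482 rad, θ = 288° → φ = 10.930°, λ = -126.485°.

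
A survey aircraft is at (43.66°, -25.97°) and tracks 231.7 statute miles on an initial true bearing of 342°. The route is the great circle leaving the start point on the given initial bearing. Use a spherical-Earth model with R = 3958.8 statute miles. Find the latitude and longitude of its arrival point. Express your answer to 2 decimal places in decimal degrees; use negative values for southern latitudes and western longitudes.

δ = 231.7/3958.8 = 0.058528 rad (3.3534°).
Converting: φ₁ = 0.762011 rad, θ = 5.969026 rad.
Destination latitude: φ₂ = arcsin( sin φ₁ cos δ + cos φ₁ sin δ cos θ ) = arcsin(0.729442) = 46.84°.
For the longitude increment, Δλ = atan2( sin θ sin δ cos φ₁, cos δ − sin φ₁ sin φ₂ ) = atan2(-0.013077, 0.494697) = -1.51°.
λ₂ = λ₁ + Δλ = -27.48°.

latitude 46.84°, longitude -27.48°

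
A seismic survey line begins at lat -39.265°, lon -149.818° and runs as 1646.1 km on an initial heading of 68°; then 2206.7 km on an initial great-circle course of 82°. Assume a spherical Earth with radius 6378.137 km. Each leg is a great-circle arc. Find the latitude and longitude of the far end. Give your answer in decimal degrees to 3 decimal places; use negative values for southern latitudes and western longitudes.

latitude -27.792°, longitude -111.206°

Apply the spherical direct solution leg by leg, carrying full precision between legs.
Leg 1: from (-39.265°, -149.818°), δ = 1646.1/6378.137 = 0.258085 rad, θ = 68° → φ = -32.542°, λ = -133.515°.
Leg 2: from (-32.542°, -133.515°), δ = 2206.7/6378.137 = 0.345979 rad, θ = 82° → φ = -27.792°, λ = -111.206°.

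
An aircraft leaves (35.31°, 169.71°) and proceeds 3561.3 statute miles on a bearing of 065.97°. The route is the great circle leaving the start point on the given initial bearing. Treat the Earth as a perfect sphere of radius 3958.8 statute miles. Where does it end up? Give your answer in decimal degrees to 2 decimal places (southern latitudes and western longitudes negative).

Angular distance δ = d/R = 3561.3 / 3958.8 = 0.899591 rad.
Converting: φ₁ = 0.616276 rad, θ = 1.151394 rad.
Destination latitude: φ₂ = arcsin( sin φ₁ cos δ + cos φ₁ sin δ cos θ ) = arcsin(0.619693) = 38.29°.
Δλ = atan2( sin θ sin δ cos φ₁ , cos δ − sin φ₁ sin φ₂ ) = atan2(0.583634, 0.263748) = 1.146358 rad = 65.68°.
λ₂ = 169.71° + 65.68° = 235.39°, normalized to (−180°, 180°] → -124.61°.

latitude 38.29°, longitude -124.61°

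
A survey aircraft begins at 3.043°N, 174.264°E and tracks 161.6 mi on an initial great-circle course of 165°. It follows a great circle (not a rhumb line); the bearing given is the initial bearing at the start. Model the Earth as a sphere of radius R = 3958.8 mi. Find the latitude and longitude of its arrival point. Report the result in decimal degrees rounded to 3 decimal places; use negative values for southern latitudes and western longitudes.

δ = 161.6/3958.8 = 0.040820 rad (2.3388°).
With φ₁ = 3.043° = 0.053110 rad and θ = 165° = 2.879793 rad:
sin φ₂ = sin φ₁ cos δ + cos φ₁ sin δ cos θ = (0.053085)(0.999167) + (0.998590)(0.040809)(-0.965926) = 0.013678
φ₂ = asin(0.013678) = 0.013679 rad = 0.784°.
For the longitude increment, Δλ = atan2( sin θ sin δ cos φ₁, cos δ − sin φ₁ sin φ₂ ) = atan2(0.010547, 0.998441) = 0.605°.
λ₂ = λ₁ + Δλ = 174.869°.

latitude 0.784°, longitude 174.869°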